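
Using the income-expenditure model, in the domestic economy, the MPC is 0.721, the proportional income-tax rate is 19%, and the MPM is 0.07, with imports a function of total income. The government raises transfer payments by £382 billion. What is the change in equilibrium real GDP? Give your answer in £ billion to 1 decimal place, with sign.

The transfer change shifts disposable income by +£382 billion, so first-round consumption changes by c·ΔTR = 0.721 × (+£382 billion) = +£275.422 billion.
Expenditure multiplier = 1/(1 − c(1−t) + m) = 1/(1 − 0.721×0.81 + 0.07) = 1/0.48599 ≈ 2.058.
The transfer multiplier is c × k ≈ 1.484, so ΔY = k × (c·ΔTR) = (+£275.422 billion) / 0.48599 ≈ +£566.7 billion.

+£566.7 billion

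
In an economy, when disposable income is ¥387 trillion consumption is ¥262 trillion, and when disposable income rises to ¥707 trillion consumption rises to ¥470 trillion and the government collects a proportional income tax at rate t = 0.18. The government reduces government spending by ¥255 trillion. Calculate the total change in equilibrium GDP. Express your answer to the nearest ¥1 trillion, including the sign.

MPC = ΔC/ΔYd = (470 − 262)/(707 − 387) = 208/320 = 0.65.
Government-spending multiplier = 1/(1 − c(1−t)) = 1/(1 − 0.65×0.82) = 1/0.467 ≈ 2.141.
ΔY = k × ΔG = (−¥255 trillion) / 0.467 ≈ −¥546 trillion.

−¥546 trillion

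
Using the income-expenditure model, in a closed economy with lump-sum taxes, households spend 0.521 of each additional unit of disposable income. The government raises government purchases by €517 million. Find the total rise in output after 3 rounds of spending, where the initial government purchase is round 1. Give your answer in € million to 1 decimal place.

Round 1 adds ΔG = €517 million; each later round is MPC = 0.521 times the previous.
After 3 rounds: 517 + 269.357 + 140.334997 = ΔG·(1 − c^3)/(1 − c) = 517 × (1 − 0.141420761)/0.479 ≈ €926.7 million.

€926.7 million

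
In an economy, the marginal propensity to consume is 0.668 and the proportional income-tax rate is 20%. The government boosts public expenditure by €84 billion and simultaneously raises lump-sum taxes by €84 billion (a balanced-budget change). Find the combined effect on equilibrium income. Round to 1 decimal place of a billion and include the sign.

+€59.9 billion

Expenditure multiplier = 1/(1 − c(1−t)) = 1/(1 − 0.668×0.8) = 1/0.4656 ≈ 2.148.
ΔG contributes k·ΔG = (+€84 billion) / 0.4656 ≈ +€180.4 billion.
ΔT of +€84 billion changes first-round spending by −c·ΔT = −€56.112 billion, contributing k·(−c·ΔT) = (−€56.112 billion) / 0.4656 ≈ −€120.5 billion.
Net ΔY = k(ΔG − c·ΔT) = (+€27.888 billion) / 0.4656 ≈ +€59.9 billion.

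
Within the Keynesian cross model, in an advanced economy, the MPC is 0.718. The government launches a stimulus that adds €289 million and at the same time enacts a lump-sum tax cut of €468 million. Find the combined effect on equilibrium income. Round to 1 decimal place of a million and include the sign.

Expenditure multiplier = 1/(1 − MPC) = 1/(1 − 0.718) = 1/0.282 ≈ 3.546.
ΔG contributes k·ΔG = (+€289 million) / 0.282 ≈ +€1,024.8 million.
ΔT of −€468 million changes first-round spending by −c·ΔT = +€336.024 million, contributing k·(−c·ΔT) = (+€336.024 million) / 0.282 ≈ +€1,191.6 million.
Net ΔY = k(ΔG − c·ΔT) = (+€625.024 million) / 0.282 ≈ +€2,216.4 million.

+€2,216.4 million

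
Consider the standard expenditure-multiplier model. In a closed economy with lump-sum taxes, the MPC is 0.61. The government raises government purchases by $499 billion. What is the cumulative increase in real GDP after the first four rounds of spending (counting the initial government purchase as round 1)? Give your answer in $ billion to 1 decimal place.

Round 1 adds ΔG = $499 billion; each later round is MPC = 0.61 times the previous.
After 4 rounds: 499 + 304.39 + 185.6779 + 113.263519 = ΔG·(1 − c^4)/(1 − c) = 499 × (1 − 0.13845841)/0.39 ≈ $1,102.3 billion.

$1,102.3 billion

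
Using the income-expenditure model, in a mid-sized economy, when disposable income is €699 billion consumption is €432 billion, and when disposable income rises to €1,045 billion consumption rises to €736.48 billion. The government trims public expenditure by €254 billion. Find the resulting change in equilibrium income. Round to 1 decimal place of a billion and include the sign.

MPC = ΔC/ΔYd = (736.48 − 432)/(1,045 − 699) = 304.48/346 = 0.88.
Expenditure multiplier = 1/(1 − MPC) = 1/(1 − 0.88) = 1/0.12 ≈ 8.333.
ΔY = k × ΔG = (−€254 billion) / 0.12 ≈ −€2,116.7 billion.

−€2,116.7 billion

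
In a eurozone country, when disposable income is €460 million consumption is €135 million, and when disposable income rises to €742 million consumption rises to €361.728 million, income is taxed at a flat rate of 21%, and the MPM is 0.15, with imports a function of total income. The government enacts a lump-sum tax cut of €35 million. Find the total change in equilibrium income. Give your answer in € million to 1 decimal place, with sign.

+€54.7 million

MPC = ΔC/ΔYd = (361.728 − 135)/(742 − 460) = 226.728/282 = 0.804.
A lump-sum tax change of −€35 million shifts disposable income by +€35 million; first-round consumption changes by −c × ΔT = −0.804 × (−€35 million) = +€28.14 million.
Expenditure multiplier = 1/(1 − c(1−t) + m) = 1/(1 − 0.804×0.79 + 0.15) = 1/0.51484 ≈ 1.942.
The tax multiplier is −c × k ≈ −1.562, so ΔY = k × (−c·ΔT) = (+€28.14 million) / 0.51484 ≈ +€54.7 million.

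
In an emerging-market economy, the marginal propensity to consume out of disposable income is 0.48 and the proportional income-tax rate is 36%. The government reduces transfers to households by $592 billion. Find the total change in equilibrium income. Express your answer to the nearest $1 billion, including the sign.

−$410 billion

The transfer change shifts disposable income by −$592 billion, so first-round consumption changes by c·ΔTR = 0.48 × (−$592 billion) = −$284.16 billion.
Expenditure multiplier = 1/(1 − c(1−t)) = 1/(1 − 0.48×0.64) = 1/0.6928 ≈ 1.443.
The transfer multiplier is c × k ≈ 0.693, so ΔY = k × (c·ΔTR) = (−$284.16 billion) / 0.6928 ≈ −$410 billion.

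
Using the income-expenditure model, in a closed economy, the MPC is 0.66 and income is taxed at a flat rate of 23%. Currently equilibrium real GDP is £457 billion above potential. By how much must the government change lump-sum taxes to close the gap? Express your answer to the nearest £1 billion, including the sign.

+£341 billion

Spending multiplier = 1/(1 − c(1−t)) = 1/(1 − 0.66×0.77) = 1/0.4918 ≈ 2.033.
Tax multiplier = −c·k = −0.66/0.4918 ≈ −1.342. Need ΔY = −£457 billion, so ΔT = ΔY/(−c·k) = −(−£457 billion) × 0.4918 / 0.66 ≈ +£341 billion.
The government should raise lump-sum taxes by £341 billion.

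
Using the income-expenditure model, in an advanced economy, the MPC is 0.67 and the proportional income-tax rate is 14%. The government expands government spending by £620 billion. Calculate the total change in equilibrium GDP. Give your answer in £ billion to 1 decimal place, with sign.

+£1,463.0 billion

Expenditure multiplier = 1/(1 − c(1−t)) = 1/(1 − 0.67×0.86) = 1/0.4238 ≈ 2.36.
ΔY = k × ΔG = (+£620 billion) / 0.4238 ≈ +£1,463 billion.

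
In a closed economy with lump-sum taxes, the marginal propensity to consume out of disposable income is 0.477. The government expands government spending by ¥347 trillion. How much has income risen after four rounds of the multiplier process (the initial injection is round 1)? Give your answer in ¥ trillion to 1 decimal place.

Round 1 adds ΔG = ¥347 trillion; each later round is MPC = 0.477 times the previous.
After 4 rounds: 347 + 165.519 + 78.952563 + 37.660372551 = ΔG·(1 − c^4)/(1 − c) = 347 × (1 − 0.051769445841)/0.523 ≈ ¥629.1 trillion.

¥629.1 trillion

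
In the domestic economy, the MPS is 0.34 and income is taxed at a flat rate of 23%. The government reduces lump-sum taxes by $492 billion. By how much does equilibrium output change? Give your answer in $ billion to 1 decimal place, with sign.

MPC = 1 − MPS = 1 − 0.34 = 0.66.
A lump-sum tax change of −$492 billion shifts disposable income by +$492 billion; first-round consumption changes by −c × ΔT = −0.66 × (−$492 billion) = +$324.72 billion.
Expenditure multiplier = 1/(1 − c(1−t)) = 1/(1 − 0.66×0.77) = 1/0.4918 ≈ 2.033.
The tax multiplier is −c × k ≈ −1.342, so ΔY = k × (−c·ΔT) = (+$324.72 billion) / 0.4918 ≈ +$660.3 billion.

+$660.3 billion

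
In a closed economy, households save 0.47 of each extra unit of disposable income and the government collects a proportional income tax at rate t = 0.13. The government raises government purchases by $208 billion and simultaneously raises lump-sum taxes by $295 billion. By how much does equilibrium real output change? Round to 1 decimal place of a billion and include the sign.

MPC = 1 − MPS = 1 − 0.47 = 0.53.
Expenditure multiplier = 1/(1 − c(1−t)) = 1/(1 − 0.53×0.87) = 1/0.5389 ≈ 1.856.
ΔG contributes k·ΔG = (+$208 billion) / 0.5389 ≈ +$386 billion.
ΔT of +$295 billion changes first-round spending by −c·ΔT = −$156.35 billion, contributing k·(−c·ΔT) = (−$156.35 billion) / 0.5389 ≈ −$290.1 billion.
Net ΔY = k(ΔG − c·ΔT) = (+$51.65 billion) / 0.5389 ≈ +$95.8 billion.

+$95.8 billion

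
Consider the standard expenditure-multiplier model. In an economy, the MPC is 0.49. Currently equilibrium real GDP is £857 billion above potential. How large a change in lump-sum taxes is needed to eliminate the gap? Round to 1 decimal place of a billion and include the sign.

+£892.0 billion

Spending multiplier = 1/(1 − MPC) = 1/(1 − 0.49) = 1/0.51 ≈ 1.961.
Tax multiplier = −c·k = −0.49/0.51 ≈ −0.961. Need ΔY = −£857 billion, so ΔT = ΔY/(−c·k) = −(−£857 billion) × 0.51 / 0.49 ≈ +£892 billion.
The government should raise lump-sum taxes by £892 billion.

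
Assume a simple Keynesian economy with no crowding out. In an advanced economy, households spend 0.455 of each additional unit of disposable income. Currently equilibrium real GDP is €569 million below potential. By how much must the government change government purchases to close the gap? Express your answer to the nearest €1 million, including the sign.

+€310 million

Spending multiplier = 1/(1 − MPC) = 1/(1 − 0.455) = 1/0.545 ≈ 1.835.
Need ΔY = +€569 million, so ΔG = ΔY/k = (+€569 million) × 0.545 ≈ +€310 million.
The government should increase government purchases by €310 million.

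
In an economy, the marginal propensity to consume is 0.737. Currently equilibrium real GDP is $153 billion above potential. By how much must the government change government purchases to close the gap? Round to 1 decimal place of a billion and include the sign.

Spending multiplier = 1/(1 − MPC) = 1/(1 − 0.737) = 1/0.263 ≈ 3.802.
Need ΔY = −$153 billion, so ΔG = ΔY/k = (−$153 billion) × 0.263 ≈ −$40.2 billion.
The government should cut government purchases by $40.2 billion.

−$40.2 billion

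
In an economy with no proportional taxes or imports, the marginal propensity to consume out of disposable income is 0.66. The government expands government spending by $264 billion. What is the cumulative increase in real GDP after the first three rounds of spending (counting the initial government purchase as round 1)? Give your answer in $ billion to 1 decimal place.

Round 1 adds ΔG = $264 billion; each later round is MPC = 0.66 times the previous.
After 3 rounds: 264 + 174.24 + 114.9984 = ΔG·(1 − c^3)/(1 − c) = 264 × (1 − 0.287496)/0.34 ≈ $553.2 billion.

$553.2 billion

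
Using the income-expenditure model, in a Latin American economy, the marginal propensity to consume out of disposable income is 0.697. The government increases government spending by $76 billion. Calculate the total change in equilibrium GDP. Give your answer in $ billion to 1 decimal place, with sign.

Spending multiplier = 1/(1 − MPC) = 1/(1 − 0.697) = 1/0.303 ≈ 3.3.
ΔY = k × ΔG = (+$76 billion) / 0.303 ≈ +$250.8 billion.

+$250.8 billion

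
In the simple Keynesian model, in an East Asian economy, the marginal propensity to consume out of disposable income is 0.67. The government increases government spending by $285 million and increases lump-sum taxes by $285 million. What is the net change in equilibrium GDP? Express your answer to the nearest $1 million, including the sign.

+$285 million

Expenditure multiplier = 1/(1 − MPC) = 1/(1 − 0.67) = 1/0.33 ≈ 3.03.
ΔG contributes k·ΔG = (+$285 million) / 0.33 ≈ +$863.6 million.
ΔT of +$285 million changes first-round spending by −c·ΔT = −$190.95 million, contributing k·(−c·ΔT) = (−$190.95 million) / 0.33 ≈ −$578.6 million.
With ΔG = ΔT and no other leakages, the balanced-budget multiplier is 1, so ΔY = ΔG = +$285 million.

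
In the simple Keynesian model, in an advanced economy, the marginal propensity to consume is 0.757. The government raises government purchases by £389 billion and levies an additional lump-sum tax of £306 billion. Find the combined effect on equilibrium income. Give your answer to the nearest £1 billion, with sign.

Expenditure multiplier = 1/(1 − MPC) = 1/(1 − 0.757) = 1/0.243 ≈ 4.115.
ΔG contributes k·ΔG = (+£389 billion) / 0.243 ≈ +£1,600.8 billion.
ΔT of +£306 billion changes first-round spending by −c·ΔT = −£231.642 billion, contributing k·(−c·ΔT) = (−£231.642 billion) / 0.243 ≈ −£953.3 billion.
Net ΔY = k(ΔG − c·ΔT) = (+£157.358 billion) / 0.243 ≈ +£648 billion.

+£648 billion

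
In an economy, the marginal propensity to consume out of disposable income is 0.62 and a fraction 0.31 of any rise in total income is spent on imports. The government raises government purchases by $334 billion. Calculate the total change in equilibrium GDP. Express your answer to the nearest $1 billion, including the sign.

Spending multiplier = 1/(1 − c + m) = 1/(1 − 0.62 + 0.31) = 1/0.69 ≈ 1.449.
ΔY = k × ΔG = (+$334 billion) / 0.69 ≈ +$484 billion.

+$484 billion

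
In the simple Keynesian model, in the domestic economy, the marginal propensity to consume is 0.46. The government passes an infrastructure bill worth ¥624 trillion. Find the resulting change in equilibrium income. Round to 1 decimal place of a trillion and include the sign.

Spending multiplier = 1/(1 − MPC) = 1/(1 − 0.46) = 1/0.54 ≈ 1.852.
ΔY = k × ΔG = (+¥624 trillion) / 0.54 ≈ +¥1,155.6 trillion.

+¥1,155.6 trillion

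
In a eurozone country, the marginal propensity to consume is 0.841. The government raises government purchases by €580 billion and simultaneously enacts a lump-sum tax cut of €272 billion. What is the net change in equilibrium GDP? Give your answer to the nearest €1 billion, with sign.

Expenditure multiplier = 1/(1 − MPC) = 1/(1 − 0.841) = 1/0.159 ≈ 6.289.
ΔG contributes k·ΔG = (+€580 billion) / 0.159 ≈ +€3,647.8 billion.
ΔT of −€272 billion changes first-round spending by −c·ΔT = +€228.752 billion, contributing k·(−c·ΔT) = (+€228.752 billion) / 0.159 ≈ +€1,438.7 billion.
Net ΔY = k(ΔG − c·ΔT) = (+€808.752 billion) / 0.159 ≈ +€5,086 billion.

+€5,086 billion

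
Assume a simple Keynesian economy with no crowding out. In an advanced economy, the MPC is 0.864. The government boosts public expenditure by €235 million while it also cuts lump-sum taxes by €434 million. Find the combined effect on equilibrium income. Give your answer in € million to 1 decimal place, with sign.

+€4,485.1 million

Expenditure multiplier = 1/(1 − MPC) = 1/(1 − 0.864) = 1/0.136 ≈ 7.353.
ΔG contributes k·ΔG = (+€235 million) / 0.136 ≈ +€1,727.9 million.
ΔT of −€434 million changes first-round spending by −c·ΔT = +€374.976 million, contributing k·(−c·ΔT) = (+€374.976 million) / 0.136 ≈ +€2,757.2 million.
Net ΔY = k(ΔG − c·ΔT) = (+€609.976 million) / 0.136 ≈ +€4,485.1 million.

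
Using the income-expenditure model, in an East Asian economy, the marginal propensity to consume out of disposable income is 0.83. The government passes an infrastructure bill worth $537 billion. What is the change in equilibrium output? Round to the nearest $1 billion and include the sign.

Expenditure multiplier = 1/(1 − MPC) = 1/(1 − 0.83) = 1/0.17 ≈ 5.882.
ΔY = k × ΔG = (+$537 billion) / 0.17 ≈ +$3,159 billion.

+$3,159 billion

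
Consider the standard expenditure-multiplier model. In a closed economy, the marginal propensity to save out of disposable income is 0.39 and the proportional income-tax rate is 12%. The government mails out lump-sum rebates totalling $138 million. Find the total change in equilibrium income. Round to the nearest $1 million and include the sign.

+$182 million

MPC = 1 − MPS = 1 − 0.39 = 0.61.
A lump-sum tax change of −$138 million shifts disposable income by +$138 million; first-round consumption changes by −c × ΔT = −0.61 × (−$138 million) = +$84.18 million.
Expenditure multiplier = 1/(1 − c(1−t)) = 1/(1 − 0.61×0.88) = 1/0.4632 ≈ 2.159.
The tax multiplier is −c × k ≈ −1.317, so ΔY = k × (−c·ΔT) = (+$84.18 million) / 0.4632 ≈ +$182 million.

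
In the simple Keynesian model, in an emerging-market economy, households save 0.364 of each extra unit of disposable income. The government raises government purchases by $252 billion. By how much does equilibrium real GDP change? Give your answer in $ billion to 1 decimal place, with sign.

+$692.3 billion

MPC = 1 − MPS = 1 − 0.364 = 0.636.
Expenditure multiplier = 1/(1 − MPC) = 1/(1 − 0.636) = 1/0.364 ≈ 2.747.
ΔY = k × ΔG = (+$252 billion) / 0.364 ≈ +$692.3 billion.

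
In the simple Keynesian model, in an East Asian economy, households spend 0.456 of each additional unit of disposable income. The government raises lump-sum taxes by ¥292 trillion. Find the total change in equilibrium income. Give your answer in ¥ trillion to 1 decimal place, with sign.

−¥244.8 trillion

A lump-sum tax change of +¥292 trillion shifts disposable income by −¥292 trillion; first-round consumption changes by −c × ΔT = −0.456 × (+¥292 trillion) = −¥133.152 trillion.
Expenditure multiplier = 1/(1 − MPC) = 1/(1 − 0.456) = 1/0.544 ≈ 1.838.
The tax multiplier is −c × k ≈ −0.838, so ΔY = k × (−c·ΔT) = (−¥133.152 trillion) / 0.544 ≈ −¥244.8 trillion.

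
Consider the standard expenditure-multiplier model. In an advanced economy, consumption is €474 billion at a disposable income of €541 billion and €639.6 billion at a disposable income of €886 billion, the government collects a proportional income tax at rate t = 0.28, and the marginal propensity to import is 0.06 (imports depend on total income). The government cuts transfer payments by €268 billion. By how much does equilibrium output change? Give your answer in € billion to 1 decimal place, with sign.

MPC = ΔC/ΔYd = (639.6 − 474)/(886 − 541) = 165.6/345 = 0.48.
The transfer change shifts disposable income by −€268 billion, so first-round consumption changes by c·ΔTR = 0.48 × (−€268 billion) = −€128.64 billion.
Expenditure multiplier = 1/(1 − c(1−t) + m) = 1/(1 − 0.48×0.72 + 0.06) = 1/0.7144 ≈ 1.4.
The transfer multiplier is c × k ≈ 0.672, so ΔY = k × (c·ΔTR) = (−€128.64 billion) / 0.7144 ≈ −€180.1 billion.

−€180.1 billion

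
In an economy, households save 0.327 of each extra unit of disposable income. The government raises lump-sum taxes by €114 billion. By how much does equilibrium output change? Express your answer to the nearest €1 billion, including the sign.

−€235 billion

MPC = 1 − MPS = 1 − 0.327 = 0.673.
A lump-sum tax change of +€114 billion shifts disposable income by −€114 billion; first-round consumption changes by −c × ΔT = −0.673 × (+€114 billion) = −€76.722 billion.
Expenditure multiplier = 1/(1 − MPC) = 1/(1 − 0.673) = 1/0.327 ≈ 3.058.
The tax multiplier is −c × k ≈ −2.058, so ΔY = k × (−c·ΔT) = (−€76.722 billion) / 0.327 ≈ −€235 billion.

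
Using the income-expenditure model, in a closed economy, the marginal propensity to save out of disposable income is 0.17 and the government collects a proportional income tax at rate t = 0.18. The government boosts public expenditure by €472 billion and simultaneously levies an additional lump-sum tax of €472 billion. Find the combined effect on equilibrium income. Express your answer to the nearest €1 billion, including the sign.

+€251 billion

MPC = 1 − MPS = 1 − 0.17 = 0.83.
Expenditure multiplier = 1/(1 − c(1−t)) = 1/(1 − 0.83×0.82) = 1/0.3194 ≈ 3.131.
ΔG contributes k·ΔG = (+€472 billion) / 0.3194 ≈ +€1,477.8 billion.
ΔT of +€472 billion changes first-round spending by −c·ΔT = −€391.76 billion, contributing k·(−c·ΔT) = (−€391.76 billion) / 0.3194 ≈ −€1,226.5 billion.
Net ΔY = k(ΔG − c·ΔT) = (+€80.24 billion) / 0.3194 ≈ +€251 billion.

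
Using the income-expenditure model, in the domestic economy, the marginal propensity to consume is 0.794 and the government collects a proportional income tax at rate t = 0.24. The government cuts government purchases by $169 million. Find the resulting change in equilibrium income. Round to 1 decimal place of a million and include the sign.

−$426.2 million

Spending multiplier = 1/(1 − c(1−t)) = 1/(1 − 0.794×0.76) = 1/0.39656 ≈ 2.522.
ΔY = k × ΔG = (−$169 million) / 0.39656 ≈ −$426.2 million.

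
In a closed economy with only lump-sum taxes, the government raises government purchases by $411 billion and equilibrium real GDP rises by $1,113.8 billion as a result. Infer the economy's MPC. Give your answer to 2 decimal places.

Implied spending multiplier k = ΔY/ΔG = 1,113.8/411 ≈ 2.71.
Since k = 1/(1 − MPC), MPC = 1 − 1/k = 1 − ΔG/ΔY = 1 − 411/1,113.8 ≈ 0.63.

0.63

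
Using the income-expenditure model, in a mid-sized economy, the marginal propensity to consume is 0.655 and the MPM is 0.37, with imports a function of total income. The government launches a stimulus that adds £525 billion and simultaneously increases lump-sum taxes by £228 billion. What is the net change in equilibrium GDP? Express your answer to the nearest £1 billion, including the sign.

+£525 billion

Expenditure multiplier = 1/(1 − c + m) = 1/(1 − 0.655 + 0.37) = 1/0.715 ≈ 1.399.
ΔG contributes k·ΔG = (+£525 billion) / 0.715 ≈ +£734.3 billion.
ΔT of +£228 billion changes first-round spending by −c·ΔT = −£149.34 billion, contributing k·(−c·ΔT) = (−£149.34 billion) / 0.715 ≈ −£208.9 billion.
Net ΔY = k(ΔG − c·ΔT) = (+£375.66 billion) / 0.715 ≈ +£525 billion.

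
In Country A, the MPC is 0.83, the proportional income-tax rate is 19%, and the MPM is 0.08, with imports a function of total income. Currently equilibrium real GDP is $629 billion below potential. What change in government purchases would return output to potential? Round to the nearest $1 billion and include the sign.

+$256 billion

Spending multiplier = 1/(1 − c(1−t) + m) = 1/(1 − 0.83×0.81 + 0.08) = 1/0.4077 ≈ 2.453.
Need ΔY = +$629 billion, so ΔG = ΔY/k = (+$629 billion) × 0.4077 ≈ +$256 billion.
The government should increase government purchases by $256 billion.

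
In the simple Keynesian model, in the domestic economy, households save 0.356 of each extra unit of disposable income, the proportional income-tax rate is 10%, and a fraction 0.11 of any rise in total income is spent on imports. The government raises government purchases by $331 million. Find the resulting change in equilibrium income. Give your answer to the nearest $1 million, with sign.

+$624 million

MPC = 1 − MPS = 1 − 0.356 = 0.644.
Spending multiplier = 1/(1 − c(1−t) + m) = 1/(1 − 0.644×0.9 + 0.11) = 1/0.5304 ≈ 1.885.
ΔY = k × ΔG = (+$331 million) / 0.5304 ≈ +$624 million.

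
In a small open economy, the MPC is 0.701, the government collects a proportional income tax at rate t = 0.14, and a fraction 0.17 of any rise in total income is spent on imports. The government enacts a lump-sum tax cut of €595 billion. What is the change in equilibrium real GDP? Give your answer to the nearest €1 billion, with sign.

A lump-sum tax change of −€595 billion shifts disposable income by +€595 billion; first-round consumption changes by −c × ΔT = −0.701 × (−€595 billion) = +€417.095 billion.
Expenditure multiplier = 1/(1 − c(1−t) + m) = 1/(1 − 0.701×0.86 + 0.17) = 1/0.56714 ≈ 1.763.
The tax multiplier is −c × k ≈ −1.236, so ΔY = k × (−c·ΔT) = (+€417.095 billion) / 0.56714 ≈ +€735 billion.

+€735 billion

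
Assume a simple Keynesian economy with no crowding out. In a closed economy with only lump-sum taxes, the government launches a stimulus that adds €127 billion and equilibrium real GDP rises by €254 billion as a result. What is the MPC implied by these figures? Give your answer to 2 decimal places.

0.50

Implied spending multiplier k = ΔY/ΔG = 254/127 = 2.
Since k = 1/(1 − MPC), MPC = 1 − 1/k = 1 − ΔG/ΔY = 1 − 127/254 = 0.50.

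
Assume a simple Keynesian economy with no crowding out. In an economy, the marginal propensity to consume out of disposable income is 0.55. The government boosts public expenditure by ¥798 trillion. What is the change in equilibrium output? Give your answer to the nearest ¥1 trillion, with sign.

+¥1,773 trillion

Government-spending multiplier = 1/(1 − MPC) = 1/(1 − 0.55) = 1/0.45 ≈ 2.222.
ΔY = k × ΔG = (+¥798 trillion) / 0.45 ≈ +¥1,773 trillion.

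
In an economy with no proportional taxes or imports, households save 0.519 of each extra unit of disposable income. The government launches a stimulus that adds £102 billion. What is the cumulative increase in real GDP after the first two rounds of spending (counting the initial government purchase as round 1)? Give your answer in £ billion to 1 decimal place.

£151.1 billion

MPC = 1 − MPS = 1 − 0.519 = 0.481.
Round 1 adds ΔG = £102 billion; each later round is MPC = 0.481 times the previous.
After 2 rounds: 102 + 49.062 = ΔG·(1 − c^2)/(1 − c) = 102 × (1 − 0.231361)/0.519 ≈ £151.1 billion.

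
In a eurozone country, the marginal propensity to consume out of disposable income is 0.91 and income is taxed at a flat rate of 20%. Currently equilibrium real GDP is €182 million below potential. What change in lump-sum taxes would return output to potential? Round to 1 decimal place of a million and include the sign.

Spending multiplier = 1/(1 − c(1−t)) = 1/(1 − 0.91×0.8) = 1/0.272 ≈ 3.676.
Tax multiplier = −c·k = −0.91/0.272 ≈ −3.346. Need ΔY = +€182 million, so ΔT = ΔY/(−c·k) = −(+€182 million) × 0.272 / 0.91 = −€54.4 million.
The government should cut lump-sum taxes by €54.4 million.

−€54.4 million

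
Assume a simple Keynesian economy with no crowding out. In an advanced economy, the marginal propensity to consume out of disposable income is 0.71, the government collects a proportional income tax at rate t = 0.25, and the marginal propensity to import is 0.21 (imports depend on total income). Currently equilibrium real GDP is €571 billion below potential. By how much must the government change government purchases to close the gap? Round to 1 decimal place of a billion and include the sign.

+€386.9 billion

Spending multiplier = 1/(1 − c(1−t) + m) = 1/(1 − 0.71×0.75 + 0.21) = 1/0.6775 ≈ 1.476.
Need ΔY = +€571 billion, so ΔG = ΔY/k = (+€571 billion) × 0.6775 ≈ +€386.9 billion.
The government should increase government purchases by €386.9 billion.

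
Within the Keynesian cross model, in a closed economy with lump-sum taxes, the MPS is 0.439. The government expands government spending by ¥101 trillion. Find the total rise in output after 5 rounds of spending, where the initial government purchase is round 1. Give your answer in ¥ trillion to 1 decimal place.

¥217.3 trillion

MPC = 1 − MPS = 1 − 0.439 = 0.561.
Round 1 adds ΔG = ¥101 trillion; each later round is MPC = 0.561 times the previous.
After 5 rounds: 101 + 56.661 + 31.786821 + 17.832406581 + 10.003980091941 = ΔG·(1 − c^5)/(1 − c) = 101 × (1 − 0.055566661698801)/0.439 ≈ ¥217.3 trillion.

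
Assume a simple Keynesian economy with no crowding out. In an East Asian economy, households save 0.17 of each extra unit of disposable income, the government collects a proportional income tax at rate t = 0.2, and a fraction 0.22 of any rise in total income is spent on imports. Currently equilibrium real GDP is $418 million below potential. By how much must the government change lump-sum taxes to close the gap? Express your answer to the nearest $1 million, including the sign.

MPC = 1 − MPS = 1 − 0.17 = 0.83.
Spending multiplier = 1/(1 − c(1−t) + m) = 1/(1 − 0.83×0.8 + 0.22) = 1/0.556 ≈ 1.799.
Tax multiplier = −c·k = −0.83/0.556 ≈ −1.493. Need ΔY = +$418 million, so ΔT = ΔY/(−c·k) = −(+$418 million) × 0.556 / 0.83 ≈ −$280 million.
The government should cut lump-sum taxes by $280 million.

−$280 million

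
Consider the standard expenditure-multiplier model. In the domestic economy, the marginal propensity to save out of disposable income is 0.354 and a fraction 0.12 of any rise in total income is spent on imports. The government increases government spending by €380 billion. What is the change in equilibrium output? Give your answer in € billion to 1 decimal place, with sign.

+€801.7 billion

MPC = 1 − MPS = 1 − 0.354 = 0.646.
Expenditure multiplier = 1/(1 − c + m) = 1/(1 − 0.646 + 0.12) = 1/0.474 ≈ 2.11.
ΔY = k × ΔG = (+€380 billion) / 0.474 ≈ +€801.7 billion.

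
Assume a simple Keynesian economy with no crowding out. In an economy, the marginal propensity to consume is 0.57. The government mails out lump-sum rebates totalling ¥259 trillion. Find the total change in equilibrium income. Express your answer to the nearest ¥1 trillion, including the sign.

A lump-sum tax change of −¥259 trillion shifts disposable income by +¥259 trillion; first-round consumption changes by −c × ΔT = −0.57 × (−¥259 trillion) = +¥147.63 trillion.
Expenditure multiplier = 1/(1 − MPC) = 1/(1 − 0.57) = 1/0.43 ≈ 2.326.
The tax multiplier is −c × k ≈ −1.326, so ΔY = k × (−c·ΔT) = (+¥147.63 trillion) / 0.43 ≈ +¥343 trillion.

+¥343 trillion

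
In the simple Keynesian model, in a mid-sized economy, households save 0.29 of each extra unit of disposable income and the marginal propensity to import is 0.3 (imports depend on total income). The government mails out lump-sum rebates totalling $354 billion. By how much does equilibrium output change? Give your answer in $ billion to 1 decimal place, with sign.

+$426.0 billion

MPC = 1 − MPS = 1 − 0.29 = 0.71.
A lump-sum tax change of −$354 billion shifts disposable income by +$354 billion; first-round consumption changes by −c × ΔT = −0.71 × (−$354 billion) = +$251.34 billion.
Expenditure multiplier = 1/(1 − c + m) = 1/(1 − 0.71 + 0.3) = 1/0.59 ≈ 1.695.
The tax multiplier is −c × k ≈ −1.203, so ΔY = k × (−c·ΔT) = (+$251.34 billion) / 0.59 = +$426 billion.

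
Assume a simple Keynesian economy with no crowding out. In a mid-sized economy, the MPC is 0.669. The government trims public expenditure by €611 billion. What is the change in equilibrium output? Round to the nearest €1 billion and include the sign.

Government-spending multiplier = 1/(1 − MPC) = 1/(1 − 0.669) = 1/0.331 ≈ 3.021.
ΔY = k × ΔG = (−€611 billion) / 0.331 ≈ −€1,846 billion.

−€1,846 billion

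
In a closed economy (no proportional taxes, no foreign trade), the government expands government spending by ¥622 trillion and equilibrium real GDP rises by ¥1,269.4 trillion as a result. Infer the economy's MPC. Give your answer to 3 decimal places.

Implied spending multiplier k = ΔY/ΔG = 1,269.4/622 ≈ 2.0408.
Since k = 1/(1 − MPC), MPC = 1 − 1/k = 1 − ΔG/ΔY = 1 − 622/1,269.4 ≈ 0.510.

0.510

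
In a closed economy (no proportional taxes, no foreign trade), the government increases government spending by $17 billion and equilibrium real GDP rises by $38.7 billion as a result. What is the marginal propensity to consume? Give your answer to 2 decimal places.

0.56

Implied spending multiplier k = ΔY/ΔG = 38.7/17 ≈ 2.2765.
Since k = 1/(1 − MPC), MPC = 1 − 1/k = 1 − ΔG/ΔY = 1 − 17/38.7 ≈ 0.56.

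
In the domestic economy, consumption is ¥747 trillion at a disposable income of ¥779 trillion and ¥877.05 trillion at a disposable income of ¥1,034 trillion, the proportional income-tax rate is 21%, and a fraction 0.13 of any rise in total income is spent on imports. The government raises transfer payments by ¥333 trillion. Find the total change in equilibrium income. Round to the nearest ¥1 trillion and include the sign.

+¥234 trillion

MPC = ΔC/ΔYd = (877.05 − 747)/(1,034 − 779) = 130.05/255 = 0.51.
The transfer change shifts disposable income by +¥333 trillion, so first-round consumption changes by c·ΔTR = 0.51 × (+¥333 trillion) = +¥169.83 trillion.
Expenditure multiplier = 1/(1 − c(1−t) + m) = 1/(1 − 0.51×0.79 + 0.13) = 1/0.7271 ≈ 1.375.
The transfer multiplier is c × k ≈ 0.701, so ΔY = k × (c·ΔTR) = (+¥169.83 trillion) / 0.7271 ≈ +¥234 trillion.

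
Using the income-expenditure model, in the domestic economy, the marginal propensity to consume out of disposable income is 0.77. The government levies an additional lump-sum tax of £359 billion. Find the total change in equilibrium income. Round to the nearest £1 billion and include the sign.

A lump-sum tax change of +£359 billion shifts disposable income by −£359 billion; first-round consumption changes by −c × ΔT = −0.77 × (+£359 billion) = −£276.43 billion.
Expenditure multiplier = 1/(1 − MPC) = 1/(1 − 0.77) = 1/0.23 ≈ 4.348.
The tax multiplier is −c × k ≈ −3.348, so ΔY = k × (−c·ΔT) = (−£276.43 billion) / 0.23 ≈ −£1,202 billion.

−£1,202 billion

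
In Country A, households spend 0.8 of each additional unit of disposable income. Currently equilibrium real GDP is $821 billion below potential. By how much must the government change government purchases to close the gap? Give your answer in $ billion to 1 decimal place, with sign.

+$164.2 billion

Spending multiplier = 1/(1 − MPC) = 1/(1 − 0.8) = 1/0.2 = 5.
Need ΔY = +$821 billion, so ΔG = ΔY/k = (+$821 billion) × 0.2 = +$164.2 billion.
The government should increase government purchases by $164.2 billion.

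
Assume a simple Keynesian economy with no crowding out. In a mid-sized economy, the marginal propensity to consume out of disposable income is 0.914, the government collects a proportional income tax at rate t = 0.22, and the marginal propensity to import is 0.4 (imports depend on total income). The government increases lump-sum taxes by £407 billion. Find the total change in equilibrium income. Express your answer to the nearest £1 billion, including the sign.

−£541 billion

A lump-sum tax change of +£407 billion shifts disposable income by −£407 billion; first-round consumption changes by −c × ΔT = −0.914 × (+£407 billion) = −£371.998 billion.
Expenditure multiplier = 1/(1 − c(1−t) + m) = 1/(1 − 0.914×0.78 + 0.4) = 1/0.68708 ≈ 1.455.
The tax multiplier is −c × k ≈ −1.33, so ΔY = k × (−c·ΔT) = (−£371.998 billion) / 0.68708 ≈ −£541 billion.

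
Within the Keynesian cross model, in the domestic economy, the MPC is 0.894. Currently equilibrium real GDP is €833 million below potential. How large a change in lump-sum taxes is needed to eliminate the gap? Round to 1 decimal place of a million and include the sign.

Spending multiplier = 1/(1 − MPC) = 1/(1 − 0.894) = 1/0.106 ≈ 9.434.
Tax multiplier = −c·k = −0.894/0.106 ≈ −8.434. Need ΔY = +€833 million, so ΔT = ΔY/(−c·k) = −(+€833 million) × 0.106 / 0.894 ≈ −€98.8 million.
The government should cut lump-sum taxes by €98.8 million.

−€98.8 million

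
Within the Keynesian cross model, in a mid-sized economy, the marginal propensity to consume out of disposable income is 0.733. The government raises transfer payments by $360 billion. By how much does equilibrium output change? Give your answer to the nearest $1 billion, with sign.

+$988 billion

The transfer change shifts disposable income by +$360 billion, so first-round consumption changes by c·ΔTR = 0.733 × (+$360 billion) = +$263.88 billion.
Expenditure multiplier = 1/(1 − MPC) = 1/(1 − 0.733) = 1/0.267 ≈ 3.745.
The transfer multiplier is c × k ≈ 2.745, so ΔY = k × (c·ΔTR) = (+$263.88 billion) / 0.267 ≈ +$988 billion.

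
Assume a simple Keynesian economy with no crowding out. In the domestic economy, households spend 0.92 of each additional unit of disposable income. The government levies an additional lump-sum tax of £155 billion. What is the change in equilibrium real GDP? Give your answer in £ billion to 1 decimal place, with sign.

−£1,782.5 billion

A lump-sum tax change of +£155 billion shifts disposable income by −£155 billion; first-round consumption changes by −c × ΔT = −0.92 × (+£155 billion) = −£142.6 billion.
Expenditure multiplier = 1/(1 − MPC) = 1/(1 − 0.92) = 1/0.08 = 12.5.
The tax multiplier is −c × k = −11.5, so ΔY = k × (−c·ΔT) = (−£142.6 billion) / 0.08 = −£1,782.5 billion.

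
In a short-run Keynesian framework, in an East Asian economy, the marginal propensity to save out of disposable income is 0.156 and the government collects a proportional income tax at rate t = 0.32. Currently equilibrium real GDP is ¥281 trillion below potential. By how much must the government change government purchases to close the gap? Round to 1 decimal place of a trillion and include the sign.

+¥119.7 trillion

MPC = 1 − MPS = 1 − 0.156 = 0.844.
Spending multiplier = 1/(1 − c(1−t)) = 1/(1 − 0.844×0.68) = 1/0.42608 ≈ 2.347.
Need ΔY = +¥281 trillion, so ΔG = ΔY/k = (+¥281 trillion) × 0.42608 ≈ +¥119.7 trillion.
The government should increase government purchases by ¥119.7 trillion.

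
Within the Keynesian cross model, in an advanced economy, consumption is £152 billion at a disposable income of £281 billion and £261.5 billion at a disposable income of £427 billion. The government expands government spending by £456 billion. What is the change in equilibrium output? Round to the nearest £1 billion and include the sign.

+£1,824 billion

MPC = ΔC/ΔYd = (261.5 − 152)/(427 − 281) = 109.5/146 = 0.75.
Expenditure multiplier = 1/(1 − MPC) = 1/(1 − 0.75) = 1/0.25 = 4.
ΔY = k × ΔG = (+£456 billion) / 0.25 = +£1,824 billion.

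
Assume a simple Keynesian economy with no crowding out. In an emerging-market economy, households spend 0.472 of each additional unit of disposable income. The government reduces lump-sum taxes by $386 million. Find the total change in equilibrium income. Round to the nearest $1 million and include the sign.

A lump-sum tax change of −$386 million shifts disposable income by +$386 million; first-round consumption changes by −c × ΔT = −0.472 × (−$386 million) = +$182.192 million.
Expenditure multiplier = 1/(1 − MPC) = 1/(1 − 0.472) = 1/0.528 ≈ 1.894.
The tax multiplier is −c × k ≈ −0.894, so ΔY = k × (−c·ΔT) = (+$182.192 million) / 0.528 ≈ +$345 million.

+$345 million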